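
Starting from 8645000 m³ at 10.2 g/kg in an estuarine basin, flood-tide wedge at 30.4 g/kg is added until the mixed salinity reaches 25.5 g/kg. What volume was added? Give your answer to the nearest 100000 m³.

27000000 m³

Salt balance: 8,645,000×10.2 + V×30.4 = (8,645,000+V)×25.5
88,179,000 + 30.4V = 220,447,500 + 25.5V
132,268,500 = 4.9V
V = 26,993,571.43 m³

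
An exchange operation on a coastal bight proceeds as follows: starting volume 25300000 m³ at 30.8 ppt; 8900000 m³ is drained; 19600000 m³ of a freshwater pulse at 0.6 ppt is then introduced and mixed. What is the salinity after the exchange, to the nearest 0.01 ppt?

14.36 ppt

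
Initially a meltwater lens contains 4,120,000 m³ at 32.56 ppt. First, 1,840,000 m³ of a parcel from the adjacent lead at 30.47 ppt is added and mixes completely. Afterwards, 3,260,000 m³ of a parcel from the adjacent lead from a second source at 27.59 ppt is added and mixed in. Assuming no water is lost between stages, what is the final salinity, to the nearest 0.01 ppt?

Mass of salt is conserved:
Initial salt = 4,120,000×32.56 = 134,147,200
After stage 1: salt = 134,147,200 + 1,840,000×30.47 = 190,212,000; volume = 5,960,000 m³; S = 31.915 ppt
After stage 2: salt = 190,212,000 + 3,260,000×27.59 = 280,155,400; volume = 9,220,000 m³
S = 280,155,400 / 9,220,000 = 30.3856 ppt

30.39 ppt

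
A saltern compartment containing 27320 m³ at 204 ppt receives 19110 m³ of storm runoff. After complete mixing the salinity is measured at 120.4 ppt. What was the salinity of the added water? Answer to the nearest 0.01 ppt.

Salt balance: 27,320×204 + 19,110×S = 46,430×120.4
5,573,280 + 19,110·S = 5,590,172
S = (5,590,172 − 5,573,280) / 19,110 = 0.8839 ppt

0.88 ppt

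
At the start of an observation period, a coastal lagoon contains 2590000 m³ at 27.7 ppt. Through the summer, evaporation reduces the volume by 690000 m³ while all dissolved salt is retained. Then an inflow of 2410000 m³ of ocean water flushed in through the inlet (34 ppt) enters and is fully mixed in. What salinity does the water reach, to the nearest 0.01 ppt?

After evaporation: salt = 2,590,000×27.7 = 71,743,000; volume = 2,590,000 − 690,000 = 1,900,000 m³
After mixing: salt = 71,743,000 + 2,410,000×34 = 153,683,000; volume = 1,900,000 + 2,410,000 = 4,310,000 m³
S = 153,683,000 / 4,310,000 = 35.6573 ppt

35.66 ppt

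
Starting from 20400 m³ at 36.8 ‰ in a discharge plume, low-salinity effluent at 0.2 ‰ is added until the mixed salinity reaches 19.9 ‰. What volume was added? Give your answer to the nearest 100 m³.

Salt balance: 20,400×36.8 + V×0.2 = (20,400+V)×19.9
750,720 + 0.2V = 405,960 + 19.9V
344,760 = 19.7V
V = 17,500.51 m³

17500 m³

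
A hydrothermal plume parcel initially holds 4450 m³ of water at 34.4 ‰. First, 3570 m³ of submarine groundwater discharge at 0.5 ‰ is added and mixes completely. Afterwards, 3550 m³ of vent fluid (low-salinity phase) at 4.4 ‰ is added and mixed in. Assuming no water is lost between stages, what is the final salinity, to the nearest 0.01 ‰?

14.74 ‰

Total salt / total volume:
Initial salt = 4,450×34.4 = 153,080
After stage 1: salt = 153,080 + 3,570×0.5 = 154,865; volume = 8,020 m³; S = 19.31 ‰
After stage 2: salt = 154,865 + 3,550×4.4 = 170,485; volume = 11,570 m³
S = 170,485 / 11,570 = 14.7351 ‰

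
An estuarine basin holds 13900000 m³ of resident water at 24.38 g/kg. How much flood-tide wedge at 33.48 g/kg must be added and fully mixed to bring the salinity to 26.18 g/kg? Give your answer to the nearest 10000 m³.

3430000 m³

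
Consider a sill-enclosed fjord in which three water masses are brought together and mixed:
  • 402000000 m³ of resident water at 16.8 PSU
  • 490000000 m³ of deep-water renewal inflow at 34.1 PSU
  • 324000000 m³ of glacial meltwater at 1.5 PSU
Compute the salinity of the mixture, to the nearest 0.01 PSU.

Conserving salt mass:
salt = 402,000,000×16.8 + 490,000,000×34.1 + 324,000,000×1.5 = 6,753,600,000 + 16,709,000,000 + 486,000,000 = 23,948,600,000
volume = 402,000,000 + 490,000,000 + 324,000,000 = 1,216,000,000 m³
S = 23,948,600,000 / 1,216,000,000 = 19.6946 PSU

19.69 PSU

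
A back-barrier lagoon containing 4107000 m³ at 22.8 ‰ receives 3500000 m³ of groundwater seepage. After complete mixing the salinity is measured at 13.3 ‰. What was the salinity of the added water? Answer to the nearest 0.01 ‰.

Salt balance: 4,107,000×22.8 + 3,500,000×S = 7,607,000×13.3
93,639,600 + 3,500,000·S = 101,173,100
S = (101,173,100 − 93,639,600) / 3,500,000 = 2.1524 ‰

2.15 ‰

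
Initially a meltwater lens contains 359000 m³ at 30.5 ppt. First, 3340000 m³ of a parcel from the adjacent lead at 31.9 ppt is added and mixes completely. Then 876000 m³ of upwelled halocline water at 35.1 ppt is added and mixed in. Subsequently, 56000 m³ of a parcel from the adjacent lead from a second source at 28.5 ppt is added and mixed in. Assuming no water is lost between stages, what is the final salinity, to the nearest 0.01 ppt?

Conserving salt mass:
Initial salt = 359,000×30.5 = 10,949,500
After stage 1: salt = 10,949,500 + 3,340,000×31.9 = 117,495,500; volume = 3,699,000 m³; S = 31.764 ppt
After stage 2: salt = 117,495,500 + 876,000×35.1 = 148,243,100; volume = 4,575,000 m³; S = 32.403 ppt
After stage 3: salt = 148,243,100 + 56,000×28.5 = 149,839,100; volume = 4,631,000 m³
S = 149,839,100 / 4,631,000 = 32.3557 ppt

32.36 ppt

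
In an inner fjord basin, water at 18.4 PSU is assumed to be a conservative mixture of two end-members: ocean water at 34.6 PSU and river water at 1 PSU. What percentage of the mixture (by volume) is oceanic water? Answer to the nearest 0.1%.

51.8%

Let g be the oceanic fraction. Salt balance per unit volume:
g×34.6 + (1−g)×1 = 18.4
g = (18.4 − 1) / (34.6 − 1) = 17.4/33.6 = 0.5179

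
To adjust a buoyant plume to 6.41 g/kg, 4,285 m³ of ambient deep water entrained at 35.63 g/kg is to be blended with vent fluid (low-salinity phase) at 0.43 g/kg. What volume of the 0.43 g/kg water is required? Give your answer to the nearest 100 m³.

20900 m³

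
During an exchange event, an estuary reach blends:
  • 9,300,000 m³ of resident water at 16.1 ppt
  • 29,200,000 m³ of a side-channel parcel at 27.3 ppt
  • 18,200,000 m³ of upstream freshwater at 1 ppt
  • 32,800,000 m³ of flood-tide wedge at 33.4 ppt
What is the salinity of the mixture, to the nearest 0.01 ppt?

Salt balance:
salt = 9,300,000×16.1 + 29,200,000×27.3 + 18,200,000×1 + 32,800,000×33.4 = 149,730,000 + 797,160,000 + 18,200,000 + 1,095,520,000 = 2,060,610,000
volume = 9,300,000 + 29,200,000 + 18,200,000 + 32,800,000 = 89,500,000 m³
S = 2,060,610,000 / 89,500,000 = 23.0236 ppt

23.02 ppt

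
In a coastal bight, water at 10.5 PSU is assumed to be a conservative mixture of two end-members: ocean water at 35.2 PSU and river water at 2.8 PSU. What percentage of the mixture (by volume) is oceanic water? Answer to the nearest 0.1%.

23.8%

Let g be the oceanic fraction. Salt balance per unit volume:
g×35.2 + (1−g)×2.8 = 10.5
g = (10.5 − 2.8) / (35.2 − 2.8) = 7.7/32.4 = 0.2377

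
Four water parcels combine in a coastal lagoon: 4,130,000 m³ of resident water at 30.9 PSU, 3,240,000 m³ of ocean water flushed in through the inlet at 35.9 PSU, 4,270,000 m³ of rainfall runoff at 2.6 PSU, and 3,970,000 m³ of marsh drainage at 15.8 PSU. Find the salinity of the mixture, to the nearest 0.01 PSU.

20.36 PSU

Mass of salt is conserved:
salt = 4,130,000×30.9 + 3,240,000×35.9 + 4,270,000×2.6 + 3,970,000×15.8 = 127,617,000 + 116,316,000 + 11,102,000 + 62,726,000 = 317,761,000
volume = 4,130,000 + 3,240,000 + 4,270,000 + 3,970,000 = 15,610,000 m³
S = 317,761,000 / 15,610,000 = 20.3562 PSU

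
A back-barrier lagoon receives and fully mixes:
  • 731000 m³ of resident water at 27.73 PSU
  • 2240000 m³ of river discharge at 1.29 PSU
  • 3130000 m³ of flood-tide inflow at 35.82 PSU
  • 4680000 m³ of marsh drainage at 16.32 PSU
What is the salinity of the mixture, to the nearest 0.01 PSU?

19.63 PSU

Weighted by volume,
salt = 731,000×27.73 + 2,240,000×1.29 + 3,130,000×35.82 + 4,680,000×16.32 = 20,270,630 + 2,889,600 + 112,116,600 + 76,377,600 = 211,654,430
volume = 731,000 + 2,240,000 + 3,130,000 + 4,680,000 = 10,781,000 m³
S = 211,654,430 / 10,781,000 = 19.6322 PSU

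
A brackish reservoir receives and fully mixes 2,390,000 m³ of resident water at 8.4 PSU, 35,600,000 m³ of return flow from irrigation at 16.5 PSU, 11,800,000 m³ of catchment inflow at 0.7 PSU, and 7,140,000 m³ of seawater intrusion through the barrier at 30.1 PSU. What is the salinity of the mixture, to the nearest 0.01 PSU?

Conserving salt mass:
salt = 2,390,000×8.4 + 35,600,000×16.5 + 11,800,000×0.7 + 7,140,000×30.1 = 20,076,000 + 587,400,000 + 8,260,000 + 214,914,000 = 830,650,000
volume = 2,390,000 + 35,600,000 + 11,800,000 + 7,140,000 = 56,930,000 m³
S = 830,650,000 / 56,930,000 = 14.5907 PSU

14.59 PSU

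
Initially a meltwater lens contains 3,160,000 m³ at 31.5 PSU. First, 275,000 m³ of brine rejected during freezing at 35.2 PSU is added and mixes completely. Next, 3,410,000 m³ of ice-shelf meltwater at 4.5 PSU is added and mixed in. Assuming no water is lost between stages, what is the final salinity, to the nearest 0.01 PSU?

Salt balance:
Initial salt = 3,160,000×31.5 = 99,540,000
After stage 1: salt = 99,540,000 + 275,000×35.2 = 109,220,000; volume = 3,435,000 m³; S = 31.796 PSU
After stage 2: salt = 109,220,000 + 3,410,000×4.5 = 124,565,000; volume = 6,845,000 m³
S = 124,565,000 / 6,845,000 = 18.198 PSU

18.20 PSU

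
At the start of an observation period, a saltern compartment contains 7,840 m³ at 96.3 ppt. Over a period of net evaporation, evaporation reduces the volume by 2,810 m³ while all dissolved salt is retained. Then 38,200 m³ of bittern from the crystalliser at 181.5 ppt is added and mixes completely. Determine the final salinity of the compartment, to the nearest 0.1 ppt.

After evaporation: salt = 7,840×96.3 = 754,992; volume = 7,840 − 2,810 = 5,030 m³
After mixing: salt = 754,992 + 38,200×181.5 = 7,688,292; volume = 5,030 + 38,200 = 43,230 m³
S = 7,688,292 / 43,230 = 177.8462 ppt

177.8 ppt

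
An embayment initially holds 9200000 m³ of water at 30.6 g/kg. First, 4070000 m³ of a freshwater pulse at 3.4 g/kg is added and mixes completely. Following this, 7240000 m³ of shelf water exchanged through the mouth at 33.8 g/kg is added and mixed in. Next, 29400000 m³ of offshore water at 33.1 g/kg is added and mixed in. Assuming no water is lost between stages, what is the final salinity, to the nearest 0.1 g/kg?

By conservation of dissolved salt,
Initial salt = 9,200,000×30.6 = 281,520,000
After stage 1: salt = 281,520,000 + 4,070,000×3.4 = 295,358,000; volume = 13,270,000 m³; S = 22.258 g/kg
After stage 2: salt = 295,358,000 + 7,240,000×33.8 = 540,070,000; volume = 20,510,000 m³; S = 26.332 g/kg
After stage 3: salt = 540,070,000 + 29,400,000×33.1 = 1,513,210,000; volume = 49,910,000 m³
S = 1,513,210,000 / 49,910,000 = 30.3188 g/kg

30.3 g/kg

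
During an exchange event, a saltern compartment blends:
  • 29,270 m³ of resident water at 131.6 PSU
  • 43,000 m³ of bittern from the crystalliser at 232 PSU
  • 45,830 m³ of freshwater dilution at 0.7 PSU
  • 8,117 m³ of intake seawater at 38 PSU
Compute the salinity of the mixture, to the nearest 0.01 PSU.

112.25 PSU

Salt balance:
salt = 29,270×131.6 + 43,000×232 + 45,830×0.7 + 8,117×38 = 3,851,932 + 9,976,000 + 32,081 + 308,446 = 14,168,459
volume = 29,270 + 43,000 + 45,830 + 8,117 = 126,217 m³
S = 14,168,459 / 126,217 = 112.2548 PSU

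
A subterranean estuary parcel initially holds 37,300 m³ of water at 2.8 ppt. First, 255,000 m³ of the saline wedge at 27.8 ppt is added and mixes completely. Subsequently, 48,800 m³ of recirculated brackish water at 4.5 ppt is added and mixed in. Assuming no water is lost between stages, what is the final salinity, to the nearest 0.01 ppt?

21.73 ppt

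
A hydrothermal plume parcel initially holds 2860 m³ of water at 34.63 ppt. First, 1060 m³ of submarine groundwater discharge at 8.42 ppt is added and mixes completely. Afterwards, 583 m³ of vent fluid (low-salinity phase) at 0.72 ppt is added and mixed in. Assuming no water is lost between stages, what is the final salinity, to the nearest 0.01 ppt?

24.07 ppt

Salt balance:
Initial salt = 2,860×34.63 = 99,041.8
After stage 1: salt = 99,041.8 + 1,060×8.42 = 107,967; volume = 3,920 m³; S = 27.543 ppt
After stage 2: salt = 107,967 + 583×0.72 = 108,386.76; volume = 4,503 m³
S = 108,386.76 / 4,503 = 24.0699 ppt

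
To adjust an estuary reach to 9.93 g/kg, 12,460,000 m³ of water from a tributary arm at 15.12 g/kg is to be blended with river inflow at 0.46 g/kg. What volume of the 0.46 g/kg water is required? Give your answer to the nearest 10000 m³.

Salt balance: 12,460,000×15.12 + V×0.46 = (12,460,000+V)×9.93
188,395,200 + 0.46V = 123,727,800 + 9.93V
64,667,400 = 9.47V
V = 6,828,658.92 m³

6830000 m³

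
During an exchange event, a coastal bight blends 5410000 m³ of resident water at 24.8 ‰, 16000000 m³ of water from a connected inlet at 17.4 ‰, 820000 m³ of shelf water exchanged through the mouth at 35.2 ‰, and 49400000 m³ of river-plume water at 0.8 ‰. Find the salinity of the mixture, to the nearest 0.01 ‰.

6.71 ‰

Salt balance:
salt = 5,410,000×24.8 + 16,000,000×17.4 + 820,000×35.2 + 49,400,000×0.8 = 134,168,000 + 278,400,000 + 28,864,000 + 39,520,000 = 480,952,000
volume = 5,410,000 + 16,000,000 + 820,000 + 49,400,000 = 71,630,000 m³
S = 480,952,000 / 71,630,000 = 6.7144 ‰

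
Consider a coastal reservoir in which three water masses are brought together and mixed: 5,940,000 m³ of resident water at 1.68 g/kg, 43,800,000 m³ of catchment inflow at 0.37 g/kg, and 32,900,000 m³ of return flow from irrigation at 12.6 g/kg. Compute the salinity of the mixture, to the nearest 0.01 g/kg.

5.33 g/kg

Weighted by volume,
salt = 5,940,000×1.68 + 43,800,000×0.37 + 32,900,000×12.6 = 9,979,200 + 16,206,000 + 414,540,000 = 440,725,200
volume = 5,940,000 + 43,800,000 + 32,900,000 = 82,640,000 m³
S = 440,725,200 / 82,640,000 = 5.3331 g/kg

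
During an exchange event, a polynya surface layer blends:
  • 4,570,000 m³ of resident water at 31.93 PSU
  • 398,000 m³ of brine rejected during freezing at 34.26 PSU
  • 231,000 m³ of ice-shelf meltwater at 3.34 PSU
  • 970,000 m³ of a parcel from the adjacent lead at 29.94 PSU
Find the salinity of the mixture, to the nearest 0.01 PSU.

30.70 PSU

Weighted by volume,
salt = 4,570,000×31.93 + 398,000×34.26 + 231,000×3.34 + 970,000×29.94 = 145,920,100 + 13,635,480 + 771,540 + 29,041,800 = 189,368,920
volume = 4,570,000 + 398,000 + 231,000 + 970,000 = 6,169,000 m³
S = 189,368,920 / 6,169,000 = 30.6969 PSU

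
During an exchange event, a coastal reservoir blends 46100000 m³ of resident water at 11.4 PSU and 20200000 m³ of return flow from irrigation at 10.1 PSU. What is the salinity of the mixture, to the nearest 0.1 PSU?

11.0 PSU

By conservation of dissolved salt,
salt = 46,100,000×11.4 + 20,200,000×10.1 = 525,540,000 + 204,020,000 = 729,560,000
volume = 46,100,000 + 20,200,000 = 66,300,000 m³
S = 729,560,000 / 66,300,000 = 11.004 PSU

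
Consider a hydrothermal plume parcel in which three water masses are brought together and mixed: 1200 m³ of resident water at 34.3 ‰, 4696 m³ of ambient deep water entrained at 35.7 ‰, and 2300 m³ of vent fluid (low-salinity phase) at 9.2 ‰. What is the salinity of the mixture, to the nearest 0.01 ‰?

28.06 ‰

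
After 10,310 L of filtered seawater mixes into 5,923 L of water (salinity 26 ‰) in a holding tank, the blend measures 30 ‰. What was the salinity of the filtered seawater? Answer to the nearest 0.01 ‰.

Salt balance: 5,923×26 + 10,310×S = 16,233×30
153,998 + 10,310·S = 486,990
S = (486,990 − 153,998) / 10,310 = 32.298 ‰

32.30 ‰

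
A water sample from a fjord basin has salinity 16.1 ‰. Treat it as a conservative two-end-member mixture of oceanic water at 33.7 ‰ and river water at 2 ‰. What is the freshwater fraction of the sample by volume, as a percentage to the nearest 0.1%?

55.5%

Let f be the freshwater fraction. Salt balance per unit volume:
f×2 + (1−f)×33.7 = 16.1
f = (33.7 − 16.1) / (33.7 − 2) = 17.6/31.7 = 0.5552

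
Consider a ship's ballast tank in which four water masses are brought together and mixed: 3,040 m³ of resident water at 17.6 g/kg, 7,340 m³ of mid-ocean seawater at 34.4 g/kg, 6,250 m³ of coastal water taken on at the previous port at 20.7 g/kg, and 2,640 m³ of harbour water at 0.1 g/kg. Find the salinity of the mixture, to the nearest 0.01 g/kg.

Total salt / total volume:
salt = 3,040×17.6 + 7,340×34.4 + 6,250×20.7 + 2,640×0.1 = 53,504 + 252,496 + 129,375 + 264 = 435,639
volume = 3,040 + 7,340 + 6,250 + 2,640 = 19,270 m³
S = 435,639 / 19,270 = 22.6071 g/kg

22.61 g/kg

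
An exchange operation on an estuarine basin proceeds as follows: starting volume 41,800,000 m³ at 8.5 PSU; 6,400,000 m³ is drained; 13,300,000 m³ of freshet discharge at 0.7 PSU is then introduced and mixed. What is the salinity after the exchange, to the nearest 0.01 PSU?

6.37 PSU

Remaining after removal: 35,400,000 m³ at 8.5 PSU (salt = 300,900,000)
After addition: salt = 300,900,000 + 13,300,000×0.7 = 310,210,000; volume = 48,700,000 m³
S = 310,210,000 / 48,700,000 = 6.3698 PSU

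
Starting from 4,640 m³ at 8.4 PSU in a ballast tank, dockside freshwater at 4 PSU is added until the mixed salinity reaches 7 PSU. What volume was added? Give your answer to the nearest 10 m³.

Salt balance: 4,640×8.4 + V×4 = (4,640+V)×7
38,976 + 4V = 32,480 + 7V
6,496 = 3V
V = 2,165.33 m³

2170 m³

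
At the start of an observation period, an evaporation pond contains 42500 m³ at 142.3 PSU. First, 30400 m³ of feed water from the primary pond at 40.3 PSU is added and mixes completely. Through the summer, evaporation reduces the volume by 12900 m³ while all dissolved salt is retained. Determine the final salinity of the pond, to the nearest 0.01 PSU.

121.21 PSU

After mixing: salt = 42,500×142.3 + 30,400×40.3 = 7,272,870; volume = 72,900 m³
After evaporation: salt unchanged = 7,272,870; volume = 72,900 − 12,900 = 60,000 m³
S = 7,272,870 / 60,000 = 121.2145 PSU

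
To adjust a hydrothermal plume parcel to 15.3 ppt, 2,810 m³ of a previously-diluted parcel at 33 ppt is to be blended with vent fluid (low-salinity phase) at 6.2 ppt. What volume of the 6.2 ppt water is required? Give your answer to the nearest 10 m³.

5470 m³

Salt balance: 2,810×33 + V×6.2 = (2,810+V)×15.3
92,730 + 6.2V = 42,993 + 15.3V
49,737 = 9.1V
V = 5,465.6 m³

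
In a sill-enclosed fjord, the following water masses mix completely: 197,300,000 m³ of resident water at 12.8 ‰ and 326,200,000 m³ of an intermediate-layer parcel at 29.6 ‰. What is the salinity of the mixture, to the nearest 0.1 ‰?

23.3 ‰

By conservation of dissolved salt,
salt = 197,300,000×12.8 + 326,200,000×29.6 = 2,525,440,000 + 9,655,520,000 = 12,180,960,000
volume = 197,300,000 + 326,200,000 = 523,500,000 m³
S = 12,180,960,000 / 523,500,000 = 23.268 ‰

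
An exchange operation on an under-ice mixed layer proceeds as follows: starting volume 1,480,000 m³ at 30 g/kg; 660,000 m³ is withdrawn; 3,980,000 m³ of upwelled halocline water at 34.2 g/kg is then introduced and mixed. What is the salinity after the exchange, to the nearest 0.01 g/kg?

33.48 g/kg

Remaining after removal: 820,000 m³ at 30 g/kg (salt = 24,600,000)
After addition: salt = 24,600,000 + 3,980,000×34.2 = 160,716,000; volume = 4,800,000 m³
S = 160,716,000 / 4,800,000 = 33.4825 g/kg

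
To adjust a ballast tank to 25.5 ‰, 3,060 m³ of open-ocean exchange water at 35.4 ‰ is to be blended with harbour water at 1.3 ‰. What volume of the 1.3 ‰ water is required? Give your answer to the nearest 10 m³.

Salt balance: 3,060×35.4 + V×1.3 = (3,060+V)×25.5
108,324 + 1.3V = 78,030 + 25.5V
30,294 = 24.2V
V = 1,251.82 m³

1250 m³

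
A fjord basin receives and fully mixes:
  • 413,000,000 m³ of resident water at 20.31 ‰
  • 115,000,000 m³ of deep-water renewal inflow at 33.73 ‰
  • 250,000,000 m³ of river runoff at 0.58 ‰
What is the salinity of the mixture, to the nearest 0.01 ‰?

15.95 ‰

Conserving salt mass:
salt = 413,000,000×20.31 + 115,000,000×33.73 + 250,000,000×0.58 = 8,388,030,000 + 3,878,950,000 + 145,000,000 = 12,411,980,000
volume = 413,000,000 + 115,000,000 + 250,000,000 = 778,000,000 m³
S = 12,411,980,000 / 778,000,000 = 15.9537 ‰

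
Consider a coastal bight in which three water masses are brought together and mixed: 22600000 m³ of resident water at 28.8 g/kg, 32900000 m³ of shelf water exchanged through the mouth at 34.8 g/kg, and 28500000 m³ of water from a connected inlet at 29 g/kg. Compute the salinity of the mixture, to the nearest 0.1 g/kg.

Weighted by volume,
salt = 22,600,000×28.8 + 32,900,000×34.8 + 28,500,000×29 = 650,880,000 + 1,144,920,000 + 826,500,000 = 2,622,300,000
volume = 22,600,000 + 32,900,000 + 28,500,000 = 84,000,000 m³
S = 2,622,300,000 / 84,000,000 = 31.218 g/kg

31.2 g/kg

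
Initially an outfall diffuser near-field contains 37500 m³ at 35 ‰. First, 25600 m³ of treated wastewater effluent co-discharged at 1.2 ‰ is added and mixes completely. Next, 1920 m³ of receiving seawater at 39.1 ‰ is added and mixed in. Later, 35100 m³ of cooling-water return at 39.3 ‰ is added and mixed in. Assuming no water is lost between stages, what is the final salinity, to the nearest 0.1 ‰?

Mass of salt is conserved:
Initial salt = 37,500×35 = 1,312,500
After stage 1: salt = 1,312,500 + 25,600×1.2 = 1,343,220; volume = 63,100 m³; S = 21.287 ‰
After stage 2: salt = 1,343,220 + 1,920×39.1 = 1,418,292; volume = 65,020 m³; S = 21.813 ‰
After stage 3: salt = 1,418,292 + 35,100×39.3 = 2,797,722; volume = 100,120 m³
S = 2,797,722 / 100,120 = 27.9437 ‰

27.9 ‰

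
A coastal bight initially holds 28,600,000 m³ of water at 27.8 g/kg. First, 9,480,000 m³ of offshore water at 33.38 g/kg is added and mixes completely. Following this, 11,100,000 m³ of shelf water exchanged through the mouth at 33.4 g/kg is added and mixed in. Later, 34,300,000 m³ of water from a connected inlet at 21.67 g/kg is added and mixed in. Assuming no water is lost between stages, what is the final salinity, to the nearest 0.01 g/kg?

26.66 g/kg

Mass of salt is conserved:
Initial salt = 28,600,000×27.8 = 795,080,000
After stage 1: salt = 795,080,000 + 9,480,000×33.38 = 1,111,522,400; volume = 38,080,000 m³; S = 29.189 g/kg
After stage 2: salt = 1,111,522,400 + 11,100,000×33.4 = 1,482,262,400; volume = 49,180,000 m³; S = 30.14 g/kg
After stage 3: salt = 1,482,262,400 + 34,300,000×21.67 = 2,225,543,400; volume = 83,480,000 m³
S = 2,225,543,400 / 83,480,000 = 26.6596 g/kg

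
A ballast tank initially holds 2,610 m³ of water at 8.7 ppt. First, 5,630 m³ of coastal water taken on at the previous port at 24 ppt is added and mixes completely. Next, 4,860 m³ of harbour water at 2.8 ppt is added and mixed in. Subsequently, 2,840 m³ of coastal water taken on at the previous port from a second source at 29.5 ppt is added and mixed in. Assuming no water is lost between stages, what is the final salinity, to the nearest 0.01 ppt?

Total salt / total volume:
Initial salt = 2,610×8.7 = 22,707
After stage 1: salt = 22,707 + 5,630×24 = 157,827; volume = 8,240 m³; S = 19.154 ppt
After stage 2: salt = 157,827 + 4,860×2.8 = 171,435; volume = 13,100 m³; S = 13.087 ppt
After stage 3: salt = 171,435 + 2,840×29.5 = 255,215; volume = 15,940 m³
S = 255,215 / 15,940 = 16.011 ppt

16.01 ppt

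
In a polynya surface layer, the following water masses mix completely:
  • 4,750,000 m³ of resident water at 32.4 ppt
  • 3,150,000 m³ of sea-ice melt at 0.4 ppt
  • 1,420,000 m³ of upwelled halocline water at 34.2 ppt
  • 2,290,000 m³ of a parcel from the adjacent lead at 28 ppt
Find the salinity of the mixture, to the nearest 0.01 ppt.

By conservation of dissolved salt,
salt = 4,750,000×32.4 + 3,150,000×0.4 + 1,420,000×34.2 + 2,290,000×28 = 153,900,000 + 1,260,000 + 48,564,000 + 64,120,000 = 267,844,000
volume = 4,750,000 + 3,150,000 + 1,420,000 + 2,290,000 = 11,610,000 m³
S = 267,844,000 / 11,610,000 = 23.0701 ppt

23.07 ppt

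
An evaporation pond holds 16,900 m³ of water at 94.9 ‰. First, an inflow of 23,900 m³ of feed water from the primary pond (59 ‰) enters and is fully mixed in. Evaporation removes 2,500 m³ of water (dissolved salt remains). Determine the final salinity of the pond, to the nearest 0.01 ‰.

After mixing: salt = 16,900×94.9 + 23,900×59 = 3,013,910; volume = 40,800 m³
After evaporation: salt unchanged = 3,013,910; volume = 40,800 − 2,500 = 38,300 m³
S = 3,013,910 / 38,300 = 78.6922 ‰

78.69 ‰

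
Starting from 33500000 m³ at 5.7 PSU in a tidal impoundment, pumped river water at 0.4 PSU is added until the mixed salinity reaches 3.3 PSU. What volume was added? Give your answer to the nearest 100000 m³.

27700000 m³

Salt balance: 33,500,000×5.7 + V×0.4 = (33,500,000+V)×3.3
190,950,000 + 0.4V = 110,550,000 + 3.3V
80,400,000 = 2.9V
V = 27,724,137.93 m³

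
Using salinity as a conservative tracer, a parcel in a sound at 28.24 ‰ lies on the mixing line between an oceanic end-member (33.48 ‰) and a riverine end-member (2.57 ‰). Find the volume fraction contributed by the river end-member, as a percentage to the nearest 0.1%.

Let f be the freshwater fraction. Salt balance per unit volume:
f×2.57 + (1−f)×33.48 = 28.24
f = (33.48 − 28.24) / (33.48 − 2.57) = 5.24/30.91 = 0.1695

17.0%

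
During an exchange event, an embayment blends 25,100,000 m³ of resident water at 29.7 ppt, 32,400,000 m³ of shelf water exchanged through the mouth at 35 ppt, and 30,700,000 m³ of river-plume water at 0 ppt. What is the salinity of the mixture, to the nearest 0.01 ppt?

21.31 ppt

Mass of salt is conserved:
salt = 25,100,000×29.7 + 32,400,000×35 + 30,700,000×0 = 745,470,000 + 1,134,000,000 + 0 = 1,879,470,000
volume = 25,100,000 + 32,400,000 + 30,700,000 = 88,200,000 m³
S = 1,879,470,000 / 88,200,000 = 21.3092 ppt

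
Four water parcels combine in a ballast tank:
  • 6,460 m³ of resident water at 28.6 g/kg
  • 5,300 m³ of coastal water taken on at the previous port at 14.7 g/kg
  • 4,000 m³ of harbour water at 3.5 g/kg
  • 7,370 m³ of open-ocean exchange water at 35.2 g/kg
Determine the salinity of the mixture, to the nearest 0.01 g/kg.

By conservation of dissolved salt,
salt = 6,460×28.6 + 5,300×14.7 + 4,000×3.5 + 7,370×35.2 = 184,756 + 77,910 + 14,000 + 259,424 = 536,090
volume = 6,460 + 5,300 + 4,000 + 7,370 = 23,130 m³
S = 536,090 / 23,130 = 23.1773 g/kg

23.18 g/kg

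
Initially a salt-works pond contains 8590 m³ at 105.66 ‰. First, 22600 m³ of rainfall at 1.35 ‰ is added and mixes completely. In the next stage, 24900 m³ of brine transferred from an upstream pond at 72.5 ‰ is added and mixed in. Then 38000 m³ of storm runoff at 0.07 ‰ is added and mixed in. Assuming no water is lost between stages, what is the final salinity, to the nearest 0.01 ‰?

Mass of salt is conserved:
Initial salt = 8,590×105.66 = 907,619.4
After stage 1: salt = 907,619.4 + 22,600×1.35 = 938,129.4; volume = 31,190 m³; S = 30.078 ‰
After stage 2: salt = 938,129.4 + 24,900×72.5 = 2,743,379.4; volume = 56,090 m³; S = 48.91 ‰
After stage 3: salt = 2,743,379.4 + 38,000×0.07 = 2,746,039.4; volume = 94,090 m³
S = 2,746,039.4 / 94,090 = 29.1852 ‰

29.19 ‰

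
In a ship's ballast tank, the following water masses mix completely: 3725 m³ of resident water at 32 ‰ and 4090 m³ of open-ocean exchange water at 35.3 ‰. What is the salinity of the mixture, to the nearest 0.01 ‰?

Mass of salt is conserved:
salt = 3,725×32 + 4,090×35.3 = 119,200 + 144,377 = 263,577
volume = 3,725 + 4,090 = 7,815 m³
S = 263,577 / 7,815 = 33.7271 ‰

33.73 ‰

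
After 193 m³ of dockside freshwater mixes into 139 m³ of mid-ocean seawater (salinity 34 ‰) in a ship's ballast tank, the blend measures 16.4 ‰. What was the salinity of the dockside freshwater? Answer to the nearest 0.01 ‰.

3.72 ‰

Salt balance: 139×34 + 193×S = 332×16.4
4,726 + 193·S = 5,444.8
S = (5,444.8 − 4,726) / 193 = 3.7244 ‰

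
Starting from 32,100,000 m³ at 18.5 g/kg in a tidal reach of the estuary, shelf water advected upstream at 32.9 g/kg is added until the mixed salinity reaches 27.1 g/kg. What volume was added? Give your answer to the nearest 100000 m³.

47600000 m³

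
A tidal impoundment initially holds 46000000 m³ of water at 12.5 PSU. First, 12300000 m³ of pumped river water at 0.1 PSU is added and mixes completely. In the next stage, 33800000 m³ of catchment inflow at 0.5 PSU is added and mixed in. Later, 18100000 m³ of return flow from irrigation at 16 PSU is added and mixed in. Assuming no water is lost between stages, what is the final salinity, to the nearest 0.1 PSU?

Salt balance:
Initial salt = 46,000,000×12.5 = 575,000,000
After stage 1: salt = 575,000,000 + 12,300,000×0.1 = 576,230,000; volume = 58,300,000 m³; S = 9.884 PSU
After stage 2: salt = 576,230,000 + 33,800,000×0.5 = 593,130,000; volume = 92,100,000 m³; S = 6.44 PSU
After stage 3: salt = 593,130,000 + 18,100,000×16 = 882,730,000; volume = 110,200,000 m³
S = 882,730,000 / 110,200,000 = 8.0103 PSU

8.0 PSU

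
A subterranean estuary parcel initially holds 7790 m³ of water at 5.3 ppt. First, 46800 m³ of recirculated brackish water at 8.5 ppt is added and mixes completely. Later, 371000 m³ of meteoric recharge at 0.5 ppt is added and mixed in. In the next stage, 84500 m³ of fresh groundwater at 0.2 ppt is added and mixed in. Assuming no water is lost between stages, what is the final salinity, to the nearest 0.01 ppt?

Mass of salt is conserved:
Initial salt = 7,790×5.3 = 41,287
After stage 1: salt = 41,287 + 46,800×8.5 = 439,087; volume = 54,590 m³; S = 8.043 ppt
After stage 2: salt = 439,087 + 371,000×0.5 = 624,587; volume = 425,590 m³; S = 1.468 ppt
After stage 3: salt = 624,587 + 84,500×0.2 = 641,487; volume = 510,090 m³
S = 641,487 / 510,090 = 1.2576 ppt

1.26 ppt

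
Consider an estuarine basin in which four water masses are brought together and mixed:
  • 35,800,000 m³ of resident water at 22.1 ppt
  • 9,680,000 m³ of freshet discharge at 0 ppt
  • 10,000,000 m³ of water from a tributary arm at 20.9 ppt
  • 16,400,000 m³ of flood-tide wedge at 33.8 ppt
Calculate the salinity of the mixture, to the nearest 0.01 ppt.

By conservation of dissolved salt,
salt = 35,800,000×22.1 + 9,680,000×0 + 10,000,000×20.9 + 16,400,000×33.8 = 791,180,000 + 0 + 209,000,000 + 554,320,000 = 1,554,500,000
volume = 35,800,000 + 9,680,000 + 10,000,000 + 16,400,000 = 71,880,000 m³
S = 1,554,500,000 / 71,880,000 = 21.6263 ppt

21.63 ppt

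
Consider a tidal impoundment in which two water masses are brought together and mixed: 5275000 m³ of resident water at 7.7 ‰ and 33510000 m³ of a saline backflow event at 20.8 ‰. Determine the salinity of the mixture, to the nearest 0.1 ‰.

19.0 ‰

Conserving salt mass:
salt = 5,275,000×7.7 + 33,510,000×20.8 = 40,617,500 + 697,008,000 = 737,625,500
volume = 5,275,000 + 33,510,000 = 38,785,000 m³
S = 737,625,500 / 38,785,000 = 19.018 ‰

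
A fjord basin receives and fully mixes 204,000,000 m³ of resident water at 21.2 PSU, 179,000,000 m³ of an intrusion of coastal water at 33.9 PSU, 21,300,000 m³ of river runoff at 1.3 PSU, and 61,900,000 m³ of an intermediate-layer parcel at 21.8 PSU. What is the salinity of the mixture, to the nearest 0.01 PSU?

25.25 PSU

Total salt / total volume:
salt = 204,000,000×21.2 + 179,000,000×33.9 + 21,300,000×1.3 + 61,900,000×21.8 = 4,324,800,000 + 6,068,100,000 + 27,690,000 + 1,349,420,000 = 11,770,010,000
volume = 204,000,000 + 179,000,000 + 21,300,000 + 61,900,000 = 466,200,000 m³
S = 11,770,010,000 / 466,200,000 = 25.2467 PSU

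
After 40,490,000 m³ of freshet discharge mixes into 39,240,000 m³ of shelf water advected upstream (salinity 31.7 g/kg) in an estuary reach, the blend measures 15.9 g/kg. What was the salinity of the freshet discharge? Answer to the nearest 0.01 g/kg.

0.59 g/kg

Salt balance: 39,240,000×31.7 + 40,490,000×S = 79,730,000×15.9
1,243,908,000 + 40,490,000·S = 1,267,707,000
S = (1,267,707,000 − 1,243,908,000) / 40,490,000 = 0.5878 g/kg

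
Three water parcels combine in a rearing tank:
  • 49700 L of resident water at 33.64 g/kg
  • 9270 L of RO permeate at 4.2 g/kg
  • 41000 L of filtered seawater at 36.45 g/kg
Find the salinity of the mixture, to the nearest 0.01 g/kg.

Mass of salt is conserved:
salt = 49,700×33.64 + 9,270×4.2 + 41,000×36.45 = 1,671,908 + 38,934 + 1,494,450 = 3,205,292
volume = 49,700 + 9,270 + 41,000 = 99,970 L
S = 3,205,292 / 99,970 = 32.0625 g/kg

32.06 g/kg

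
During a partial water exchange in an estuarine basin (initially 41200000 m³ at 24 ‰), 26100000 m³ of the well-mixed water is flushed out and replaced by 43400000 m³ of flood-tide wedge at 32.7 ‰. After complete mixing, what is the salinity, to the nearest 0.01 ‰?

30.45 ‰

Remaining after removal: 15,100,000 m³ at 24 ‰ (salt = 362,400,000)
After addition: salt = 362,400,000 + 43,400,000×32.7 = 1,781,580,000; volume = 58,500,000 m³
S = 1,781,580,000 / 58,500,000 = 30.4544 ‰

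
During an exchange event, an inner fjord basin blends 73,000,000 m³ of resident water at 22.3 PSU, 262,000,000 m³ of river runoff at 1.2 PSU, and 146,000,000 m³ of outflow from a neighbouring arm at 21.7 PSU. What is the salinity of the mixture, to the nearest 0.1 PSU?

Weighted by volume,
salt = 73,000,000×22.3 + 262,000,000×1.2 + 146,000,000×21.7 = 1,627,900,000 + 314,400,000 + 3,168,200,000 = 5,110,500,000
volume = 73,000,000 + 262,000,000 + 146,000,000 = 481,000,000 m³
S = 5,110,500,000 / 481,000,000 = 10.625 PSU

10.6 PSU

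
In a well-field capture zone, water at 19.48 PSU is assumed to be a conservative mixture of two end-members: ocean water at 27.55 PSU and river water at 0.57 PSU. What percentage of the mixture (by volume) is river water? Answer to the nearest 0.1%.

Let f be the freshwater fraction. Salt balance per unit volume:
f×0.57 + (1−f)×27.55 = 19.48
f = (27.55 − 19.48) / (27.55 − 0.57) = 8.07/26.98 = 0.2991

29.9%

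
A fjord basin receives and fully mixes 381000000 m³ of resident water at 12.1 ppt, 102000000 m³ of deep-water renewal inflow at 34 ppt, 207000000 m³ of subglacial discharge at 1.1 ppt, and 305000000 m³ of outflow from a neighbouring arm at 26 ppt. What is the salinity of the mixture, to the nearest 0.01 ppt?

Salt balance:
salt = 381,000,000×12.1 + 102,000,000×34 + 207,000,000×1.1 + 305,000,000×26 = 4,610,100,000 + 3,468,000,000 + 227,700,000 + 7,930,000,000 = 16,235,800,000
volume = 381,000,000 + 102,000,000 + 207,000,000 + 305,000,000 = 995,000,000 m³
S = 16,235,800,000 / 995,000,000 = 16.3174 ppt

16.32 ppt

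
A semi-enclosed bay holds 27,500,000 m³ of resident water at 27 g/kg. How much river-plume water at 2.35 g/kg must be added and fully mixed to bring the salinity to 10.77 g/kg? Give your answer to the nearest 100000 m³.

Salt balance: 27,500,000×27 + V×2.35 = (27,500,000+V)×10.77
742,500,000 + 2.35V = 296,175,000 + 10.77V
446,325,000 = 8.42V
V = 53,007,719.71 m³

53000000 m³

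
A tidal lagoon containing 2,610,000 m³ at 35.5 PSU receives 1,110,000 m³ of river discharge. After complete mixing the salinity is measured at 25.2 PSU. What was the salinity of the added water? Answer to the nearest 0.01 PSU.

Salt balance: 2,610,000×35.5 + 1,110,000×S = 3,720,000×25.2
92,655,000 + 1,110,000·S = 93,744,000
S = (93,744,000 − 92,655,000) / 1,110,000 = 0.9811 PSU

0.98 PSU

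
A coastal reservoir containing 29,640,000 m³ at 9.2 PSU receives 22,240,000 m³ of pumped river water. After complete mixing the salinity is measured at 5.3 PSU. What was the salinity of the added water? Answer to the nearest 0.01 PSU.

Salt balance: 29,640,000×9.2 + 22,240,000×S = 51,880,000×5.3
272,688,000 + 22,240,000·S = 274,964,000
S = (274,964,000 − 272,688,000) / 22,240,000 = 0.1023 PSU

0.10 PSU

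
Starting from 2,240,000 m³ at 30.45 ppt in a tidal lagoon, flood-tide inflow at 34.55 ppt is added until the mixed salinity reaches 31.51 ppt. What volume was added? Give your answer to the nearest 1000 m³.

781000 m³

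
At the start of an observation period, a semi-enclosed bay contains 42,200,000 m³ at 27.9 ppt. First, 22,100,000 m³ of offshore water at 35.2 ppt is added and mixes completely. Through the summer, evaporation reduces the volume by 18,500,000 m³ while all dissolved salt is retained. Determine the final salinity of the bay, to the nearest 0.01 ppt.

42.69 ppt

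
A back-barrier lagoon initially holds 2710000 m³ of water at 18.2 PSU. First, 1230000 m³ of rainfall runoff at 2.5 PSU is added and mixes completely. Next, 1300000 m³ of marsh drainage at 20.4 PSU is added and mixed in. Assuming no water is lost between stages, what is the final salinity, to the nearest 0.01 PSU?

15.06 PSU

Weighted by volume,
Initial salt = 2,710,000×18.2 = 49,322,000
After stage 1: salt = 49,322,000 + 1,230,000×2.5 = 52,397,000; volume = 3,940,000 m³; S = 13.299 PSU
After stage 2: salt = 52,397,000 + 1,300,000×20.4 = 78,917,000; volume = 5,240,000 m³
S = 78,917,000 / 5,240,000 = 15.0605 PSU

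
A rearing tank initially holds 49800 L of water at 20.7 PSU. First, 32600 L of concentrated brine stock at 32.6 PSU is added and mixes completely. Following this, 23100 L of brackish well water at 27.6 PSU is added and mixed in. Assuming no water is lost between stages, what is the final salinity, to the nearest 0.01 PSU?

25.89 PSU

Weighted by volume,
Initial salt = 49,800×20.7 = 1,030,860
After stage 1: salt = 1,030,860 + 32,600×32.6 = 2,093,620; volume = 82,400 L; S = 25.408 PSU
After stage 2: salt = 2,093,620 + 23,100×27.6 = 2,731,180; volume = 105,500 L
S = 2,731,180 / 105,500 = 25.888 PSU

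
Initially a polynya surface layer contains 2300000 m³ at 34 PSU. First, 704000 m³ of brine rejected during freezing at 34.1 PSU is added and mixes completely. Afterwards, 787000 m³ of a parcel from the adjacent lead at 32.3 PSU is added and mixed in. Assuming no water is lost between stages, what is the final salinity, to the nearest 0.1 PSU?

33.7 PSU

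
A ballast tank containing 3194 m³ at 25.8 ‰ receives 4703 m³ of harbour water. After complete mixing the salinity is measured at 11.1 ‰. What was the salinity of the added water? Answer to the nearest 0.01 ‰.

Salt balance: 3,194×25.8 + 4,703×S = 7,897×11.1
82,405.2 + 4,703·S = 87,656.7
S = (87,656.7 − 82,405.2) / 4,703 = 1.1166 ‰

1.12 ‰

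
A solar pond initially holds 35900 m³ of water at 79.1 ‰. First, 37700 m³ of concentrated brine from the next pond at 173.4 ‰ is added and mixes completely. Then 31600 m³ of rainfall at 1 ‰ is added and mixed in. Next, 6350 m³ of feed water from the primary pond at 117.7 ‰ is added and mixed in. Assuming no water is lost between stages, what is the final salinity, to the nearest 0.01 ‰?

91.04 ‰

Mass of salt is conserved:
Initial salt = 35,900×79.1 = 2,839,690
After stage 1: salt = 2,839,690 + 37,700×173.4 = 9,376,870; volume = 73,600 m³; S = 127.403 ‰
After stage 2: salt = 9,376,870 + 31,600×1 = 9,408,470; volume = 105,200 m³; S = 89.434 ‰
After stage 3: salt = 9,408,470 + 6,350×117.7 = 10,155,865; volume = 111,550 m³
S = 10,155,865 / 111,550 = 91.0432 ‰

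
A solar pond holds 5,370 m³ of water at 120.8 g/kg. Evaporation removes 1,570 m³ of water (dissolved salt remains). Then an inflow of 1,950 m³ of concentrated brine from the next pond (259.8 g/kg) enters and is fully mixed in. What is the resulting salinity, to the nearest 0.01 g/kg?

After evaporation: salt = 5,370×120.8 = 648,696; volume = 5,370 − 1,570 = 3,800 m³
After mixing: salt = 648,696 + 1,950×259.8 = 1,155,306; volume = 3,800 + 1,950 = 5,750 m³
S = 1,155,306 / 5,750 = 200.9228 g/kg

200.92 g/kg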